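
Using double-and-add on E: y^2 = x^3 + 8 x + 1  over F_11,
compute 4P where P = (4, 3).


k = 4 = 100_2 (binary, LSB first: 001)
Double-and-add from P = (4, 3):
  bit 0 = 0: acc unchanged = O
  bit 1 = 0: acc unchanged = O
  bit 2 = 1: acc = O + (6, 1) = (6, 1)

4P = (6, 1)


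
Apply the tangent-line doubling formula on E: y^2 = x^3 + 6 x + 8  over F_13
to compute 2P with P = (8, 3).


Doubling: s = (3 x1^2 + a) / (2 y1)
s = (3*8^2 + 6) / (2*3) mod 13 = 7
x3 = s^2 - 2 x1 mod 13 = 7^2 - 2*8 = 7
y3 = s (x1 - x3) - y1 mod 13 = 7 * (8 - 7) - 3 = 4

2P = (7, 4)


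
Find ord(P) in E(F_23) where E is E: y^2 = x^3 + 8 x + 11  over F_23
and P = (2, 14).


Compute successive multiples of P until we hit O:
  1P = (2, 14)
  2P = (12, 15)
  3P = (12, 8)
  4P = (2, 9)
  5P = O

ord(P) = 5


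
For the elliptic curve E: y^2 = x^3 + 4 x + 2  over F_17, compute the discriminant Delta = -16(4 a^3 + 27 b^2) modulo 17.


4 a^3 + 27 b^2 = 4*4^3 + 27*2^2 = 256 + 108 = 364
Delta = -16 * (364) = -5824
Delta mod 17 = 7

Delta = 7 (mod 17)


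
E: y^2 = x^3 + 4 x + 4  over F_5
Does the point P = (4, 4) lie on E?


Check whether y^2 = x^3 + 4 x + 4 (mod 5) for (x, y) = (4, 4).
LHS: y^2 = 4^2 mod 5 = 1
RHS: x^3 + 4 x + 4 = 4^3 + 4*4 + 4 mod 5 = 4
LHS != RHS

No, not on the curve


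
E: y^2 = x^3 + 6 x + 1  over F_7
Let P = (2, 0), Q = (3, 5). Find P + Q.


P != Q, so use the chord formula.
s = (y2 - y1) / (x2 - x1) = (5) / (1) mod 7 = 5
x3 = s^2 - x1 - x2 mod 7 = 5^2 - 2 - 3 = 6
y3 = s (x1 - x3) - y1 mod 7 = 5 * (2 - 6) - 0 = 1

P + Q = (6, 1)


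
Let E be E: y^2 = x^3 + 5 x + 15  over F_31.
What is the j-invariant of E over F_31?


Delta = -16(4 a^3 + 27 b^2) mod 31 = 14
-1728 * (4 a)^3 = -1728 * (4*5)^3 mod 31 = 16
j = 16 * 14^(-1) mod 31 = 10

j = 10 (mod 31)


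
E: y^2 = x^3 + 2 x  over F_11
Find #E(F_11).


For each x in F_11, count y with y^2 = x^3 + 2 x + 0 mod 11:
  x = 0: RHS = 0, y in [0]  -> 1 point(s)
  x = 1: RHS = 3, y in [5, 6]  -> 2 point(s)
  x = 2: RHS = 1, y in [1, 10]  -> 2 point(s)
  x = 3: RHS = 0, y in [0]  -> 1 point(s)
  x = 5: RHS = 3, y in [5, 6]  -> 2 point(s)
  x = 7: RHS = 5, y in [4, 7]  -> 2 point(s)
  x = 8: RHS = 0, y in [0]  -> 1 point(s)
Affine points: 11. Add the point at infinity: total = 12.

#E(F_11) = 12


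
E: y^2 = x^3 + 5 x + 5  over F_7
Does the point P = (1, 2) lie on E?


Check whether y^2 = x^3 + 5 x + 5 (mod 7) for (x, y) = (1, 2).
LHS: y^2 = 2^2 mod 7 = 4
RHS: x^3 + 5 x + 5 = 1^3 + 5*1 + 5 mod 7 = 4
LHS = RHS

Yes, on the curve


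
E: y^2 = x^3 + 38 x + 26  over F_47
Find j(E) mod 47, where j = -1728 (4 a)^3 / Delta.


Delta = -16(4 a^3 + 27 b^2) mod 47 = 11
-1728 * (4 a)^3 = -1728 * (4*38)^3 mod 47 = 24
j = 24 * 11^(-1) mod 47 = 15

j = 15 (mod 47)


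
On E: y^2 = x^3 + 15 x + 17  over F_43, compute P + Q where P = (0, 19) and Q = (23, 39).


P != Q, so use the chord formula.
s = (y2 - y1) / (x2 - x1) = (20) / (23) mod 43 = 42
x3 = s^2 - x1 - x2 mod 43 = 42^2 - 0 - 23 = 21
y3 = s (x1 - x3) - y1 mod 43 = 42 * (0 - 21) - 19 = 2

P + Q = (21, 2)


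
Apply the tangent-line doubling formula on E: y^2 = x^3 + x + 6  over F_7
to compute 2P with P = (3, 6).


Doubling: s = (3 x1^2 + a) / (2 y1)
s = (3*3^2 + 1) / (2*6) mod 7 = 0
x3 = s^2 - 2 x1 mod 7 = 0^2 - 2*3 = 1
y3 = s (x1 - x3) - y1 mod 7 = 0 * (3 - 1) - 6 = 1

2P = (1, 1)


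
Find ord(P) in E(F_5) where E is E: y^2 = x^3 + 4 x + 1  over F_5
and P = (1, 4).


Compute successive multiples of P until we hit O:
  1P = (1, 4)
  2P = (4, 4)
  3P = (0, 1)
  4P = (3, 0)
  5P = (0, 4)
  6P = (4, 1)
  7P = (1, 1)
  8P = O

ord(P) = 8


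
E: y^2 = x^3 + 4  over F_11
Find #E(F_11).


For each x in F_11, count y with y^2 = x^3 + 0 x + 4 mod 11:
  x = 0: RHS = 4, y in [2, 9]  -> 2 point(s)
  x = 1: RHS = 5, y in [4, 7]  -> 2 point(s)
  x = 2: RHS = 1, y in [1, 10]  -> 2 point(s)
  x = 3: RHS = 9, y in [3, 8]  -> 2 point(s)
  x = 6: RHS = 0, y in [0]  -> 1 point(s)
  x = 10: RHS = 3, y in [5, 6]  -> 2 point(s)
Affine points: 11. Add the point at infinity: total = 12.

#E(F_11) = 12


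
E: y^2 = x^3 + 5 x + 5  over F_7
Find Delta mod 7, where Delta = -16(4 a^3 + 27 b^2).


4 a^3 + 27 b^2 = 4*5^3 + 27*5^2 = 500 + 675 = 1175
Delta = -16 * (1175) = -18800
Delta mod 7 = 2

Delta = 2 (mod 7)


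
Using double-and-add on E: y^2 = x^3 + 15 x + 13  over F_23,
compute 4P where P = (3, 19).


k = 4 = 100_2 (binary, LSB first: 001)
Double-and-add from P = (3, 19):
  bit 0 = 0: acc unchanged = O
  bit 1 = 0: acc unchanged = O
  bit 2 = 1: acc = O + (3, 4) = (3, 4)

4P = (3, 4)


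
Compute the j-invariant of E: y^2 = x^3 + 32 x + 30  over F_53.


Delta = -16(4 a^3 + 27 b^2) mod 53 = 13
-1728 * (4 a)^3 = -1728 * (4*32)^3 mod 53 = 1
j = 1 * 13^(-1) mod 53 = 49

j = 49 (mod 53)


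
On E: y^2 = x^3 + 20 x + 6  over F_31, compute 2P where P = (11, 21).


Doubling: s = (3 x1^2 + a) / (2 y1)
s = (3*11^2 + 20) / (2*21) mod 31 = 1
x3 = s^2 - 2 x1 mod 31 = 1^2 - 2*11 = 10
y3 = s (x1 - x3) - y1 mod 31 = 1 * (11 - 10) - 21 = 11

2P = (10, 11)


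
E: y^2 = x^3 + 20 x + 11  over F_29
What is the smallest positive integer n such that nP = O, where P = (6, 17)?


Compute successive multiples of P until we hit O:
  1P = (6, 17)
  2P = (10, 14)
  3P = (19, 0)
  4P = (10, 15)
  5P = (6, 12)
  6P = O

ord(P) = 6


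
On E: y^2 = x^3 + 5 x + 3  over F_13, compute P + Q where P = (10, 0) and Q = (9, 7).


P != Q, so use the chord formula.
s = (y2 - y1) / (x2 - x1) = (7) / (12) mod 13 = 6
x3 = s^2 - x1 - x2 mod 13 = 6^2 - 10 - 9 = 4
y3 = s (x1 - x3) - y1 mod 13 = 6 * (10 - 4) - 0 = 10

P + Q = (4, 10)


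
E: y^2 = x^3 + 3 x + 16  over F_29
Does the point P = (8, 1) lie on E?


Check whether y^2 = x^3 + 3 x + 16 (mod 29) for (x, y) = (8, 1).
LHS: y^2 = 1^2 mod 29 = 1
RHS: x^3 + 3 x + 16 = 8^3 + 3*8 + 16 mod 29 = 1
LHS = RHS

Yes, on the curve


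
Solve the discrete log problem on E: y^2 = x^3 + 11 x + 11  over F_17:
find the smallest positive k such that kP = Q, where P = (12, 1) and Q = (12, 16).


Enumerate multiples of P until we hit Q = (12, 16):
  1P = (12, 1)
  2P = (6, 2)
  3P = (8, 4)
  4P = (5, 15)
  5P = (4, 0)
  6P = (5, 2)
  7P = (8, 13)
  8P = (6, 15)
  9P = (12, 16)
Match found at i = 9.

k = 9


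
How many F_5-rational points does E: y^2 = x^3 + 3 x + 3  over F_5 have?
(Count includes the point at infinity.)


For each x in F_5, count y with y^2 = x^3 + 3 x + 3 mod 5:
  x = 3: RHS = 4, y in [2, 3]  -> 2 point(s)
  x = 4: RHS = 4, y in [2, 3]  -> 2 point(s)
Affine points: 4. Add the point at infinity: total = 5.

#E(F_5) = 5


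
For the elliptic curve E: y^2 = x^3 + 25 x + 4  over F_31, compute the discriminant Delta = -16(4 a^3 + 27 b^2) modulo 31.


4 a^3 + 27 b^2 = 4*25^3 + 27*4^2 = 62500 + 432 = 62932
Delta = -16 * (62932) = -1006912
Delta mod 31 = 30

Delta = 30 (mod 31)


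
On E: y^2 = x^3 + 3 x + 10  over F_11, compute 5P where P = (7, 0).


k = 5 = 101_2 (binary, LSB first: 101)
Double-and-add from P = (7, 0):
  bit 0 = 1: acc = O + (7, 0) = (7, 0)
  bit 1 = 0: acc unchanged = (7, 0)
  bit 2 = 1: acc = (7, 0) + O = (7, 0)

5P = (7, 0)


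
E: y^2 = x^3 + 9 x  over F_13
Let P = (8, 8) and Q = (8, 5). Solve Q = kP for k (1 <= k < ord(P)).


Enumerate multiples of P until we hit Q = (8, 5):
  1P = (8, 8)
  2P = (1, 6)
  3P = (7, 9)
  4P = (12, 9)
  5P = (2, 0)
  6P = (12, 4)
  7P = (7, 4)
  8P = (1, 7)
  9P = (8, 5)
Match found at i = 9.

k = 9


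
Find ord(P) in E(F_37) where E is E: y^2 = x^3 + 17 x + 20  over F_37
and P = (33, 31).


Compute successive multiples of P until we hit O:
  1P = (33, 31)
  2P = (34, 33)
  3P = (11, 13)
  4P = (27, 21)
  5P = (25, 7)
  6P = (25, 30)
  7P = (27, 16)
  8P = (11, 24)
  ... (continuing to 11P)
  11P = O

ord(P) = 11


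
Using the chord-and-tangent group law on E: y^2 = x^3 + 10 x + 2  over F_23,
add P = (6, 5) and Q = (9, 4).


P != Q, so use the chord formula.
s = (y2 - y1) / (x2 - x1) = (22) / (3) mod 23 = 15
x3 = s^2 - x1 - x2 mod 23 = 15^2 - 6 - 9 = 3
y3 = s (x1 - x3) - y1 mod 23 = 15 * (6 - 3) - 5 = 17

P + Q = (3, 17)


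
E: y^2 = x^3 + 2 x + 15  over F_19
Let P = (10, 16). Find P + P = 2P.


Doubling: s = (3 x1^2 + a) / (2 y1)
s = (3*10^2 + 2) / (2*16) mod 19 = 13
x3 = s^2 - 2 x1 mod 19 = 13^2 - 2*10 = 16
y3 = s (x1 - x3) - y1 mod 19 = 13 * (10 - 16) - 16 = 1

2P = (16, 1)


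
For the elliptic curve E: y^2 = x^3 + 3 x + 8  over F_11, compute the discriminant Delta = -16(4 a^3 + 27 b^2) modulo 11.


4 a^3 + 27 b^2 = 4*3^3 + 27*8^2 = 108 + 1728 = 1836
Delta = -16 * (1836) = -29376
Delta mod 11 = 5

Delta = 5 (mod 11)


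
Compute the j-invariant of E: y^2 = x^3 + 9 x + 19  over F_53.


Delta = -16(4 a^3 + 27 b^2) mod 53 = 11
-1728 * (4 a)^3 = -1728 * (4*9)^3 mod 53 = 18
j = 18 * 11^(-1) mod 53 = 45

j = 45 (mod 53)


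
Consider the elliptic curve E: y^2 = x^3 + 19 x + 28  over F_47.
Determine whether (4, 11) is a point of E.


Check whether y^2 = x^3 + 19 x + 28 (mod 47) for (x, y) = (4, 11).
LHS: y^2 = 11^2 mod 47 = 27
RHS: x^3 + 19 x + 28 = 4^3 + 19*4 + 28 mod 47 = 27
LHS = RHS

Yes, on the curve


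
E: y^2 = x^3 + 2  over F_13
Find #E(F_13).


For each x in F_13, count y with y^2 = x^3 + 0 x + 2 mod 13:
  x = 1: RHS = 3, y in [4, 9]  -> 2 point(s)
  x = 2: RHS = 10, y in [6, 7]  -> 2 point(s)
  x = 3: RHS = 3, y in [4, 9]  -> 2 point(s)
  x = 4: RHS = 1, y in [1, 12]  -> 2 point(s)
  x = 5: RHS = 10, y in [6, 7]  -> 2 point(s)
  x = 6: RHS = 10, y in [6, 7]  -> 2 point(s)
  x = 9: RHS = 3, y in [4, 9]  -> 2 point(s)
  x = 10: RHS = 1, y in [1, 12]  -> 2 point(s)
  x = 12: RHS = 1, y in [1, 12]  -> 2 point(s)
Affine points: 18. Add the point at infinity: total = 19.

#E(F_13) = 19


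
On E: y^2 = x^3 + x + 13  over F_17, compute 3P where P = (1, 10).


k = 3 = 11_2 (binary, LSB first: 11)
Double-and-add from P = (1, 10):
  bit 0 = 1: acc = O + (1, 10) = (1, 10)
  bit 1 = 1: acc = (1, 10) + (13, 8) = (12, 6)

3P = (12, 6)


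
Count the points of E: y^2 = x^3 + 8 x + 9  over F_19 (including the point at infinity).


For each x in F_19, count y with y^2 = x^3 + 8 x + 9 mod 19:
  x = 0: RHS = 9, y in [3, 16]  -> 2 point(s)
  x = 6: RHS = 7, y in [8, 11]  -> 2 point(s)
  x = 7: RHS = 9, y in [3, 16]  -> 2 point(s)
  x = 10: RHS = 6, y in [5, 14]  -> 2 point(s)
  x = 12: RHS = 9, y in [3, 16]  -> 2 point(s)
  x = 13: RHS = 11, y in [7, 12]  -> 2 point(s)
  x = 17: RHS = 4, y in [2, 17]  -> 2 point(s)
  x = 18: RHS = 0, y in [0]  -> 1 point(s)
Affine points: 15. Add the point at infinity: total = 16.

#E(F_19) = 16


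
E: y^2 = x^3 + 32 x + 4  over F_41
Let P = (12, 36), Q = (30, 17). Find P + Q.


P != Q, so use the chord formula.
s = (y2 - y1) / (x2 - x1) = (22) / (18) mod 41 = 24
x3 = s^2 - x1 - x2 mod 41 = 24^2 - 12 - 30 = 1
y3 = s (x1 - x3) - y1 mod 41 = 24 * (12 - 1) - 36 = 23

P + Q = (1, 23)


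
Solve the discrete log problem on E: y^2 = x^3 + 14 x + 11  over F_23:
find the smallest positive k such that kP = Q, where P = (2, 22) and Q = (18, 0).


Enumerate multiples of P until we hit Q = (18, 0):
  1P = (2, 22)
  2P = (4, 4)
  3P = (6, 14)
  4P = (19, 12)
  5P = (15, 10)
  6P = (1, 16)
  7P = (10, 22)
  8P = (11, 1)
  9P = (18, 0)
Match found at i = 9.

k = 9


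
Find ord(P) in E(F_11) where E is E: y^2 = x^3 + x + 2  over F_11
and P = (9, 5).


Compute successive multiples of P until we hit O:
  1P = (9, 5)
  2P = (8, 4)
  3P = (6, 9)
  4P = (10, 0)
  5P = (6, 2)
  6P = (8, 7)
  7P = (9, 6)
  8P = O

ord(P) = 8


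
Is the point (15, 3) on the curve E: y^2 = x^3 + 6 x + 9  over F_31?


Check whether y^2 = x^3 + 6 x + 9 (mod 31) for (x, y) = (15, 3).
LHS: y^2 = 3^2 mod 31 = 9
RHS: x^3 + 6 x + 9 = 15^3 + 6*15 + 9 mod 31 = 2
LHS != RHS

No, not on the curve


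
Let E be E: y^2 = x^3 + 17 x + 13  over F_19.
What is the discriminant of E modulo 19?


4 a^3 + 27 b^2 = 4*17^3 + 27*13^2 = 19652 + 4563 = 24215
Delta = -16 * (24215) = -387440
Delta mod 19 = 8

Delta = 8 (mod 19)


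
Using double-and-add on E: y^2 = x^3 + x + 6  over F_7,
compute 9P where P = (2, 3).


k = 9 = 1001_2 (binary, LSB first: 1001)
Double-and-add from P = (2, 3):
  bit 0 = 1: acc = O + (2, 3) = (2, 3)
  bit 1 = 0: acc unchanged = (2, 3)
  bit 2 = 0: acc unchanged = (2, 3)
  bit 3 = 1: acc = (2, 3) + (3, 6) = (4, 5)

9P = (4, 5)


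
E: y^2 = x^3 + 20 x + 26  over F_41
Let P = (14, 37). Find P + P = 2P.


Doubling: s = (3 x1^2 + a) / (2 y1)
s = (3*14^2 + 20) / (2*37) mod 41 = 6
x3 = s^2 - 2 x1 mod 41 = 6^2 - 2*14 = 8
y3 = s (x1 - x3) - y1 mod 41 = 6 * (14 - 8) - 37 = 40

2P = (8, 40)


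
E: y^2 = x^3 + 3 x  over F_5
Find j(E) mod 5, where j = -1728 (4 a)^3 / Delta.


Delta = -16(4 a^3 + 27 b^2) mod 5 = 2
-1728 * (4 a)^3 = -1728 * (4*3)^3 mod 5 = 1
j = 1 * 2^(-1) mod 5 = 3

j = 3 (mod 5)


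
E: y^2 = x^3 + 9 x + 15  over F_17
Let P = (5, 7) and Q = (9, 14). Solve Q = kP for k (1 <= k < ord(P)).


Enumerate multiples of P until we hit Q = (9, 14):
  1P = (5, 7)
  2P = (9, 3)
  3P = (4, 9)
  4P = (12, 7)
  5P = (0, 10)
  6P = (11, 0)
  7P = (0, 7)
  8P = (12, 10)
  9P = (4, 8)
  10P = (9, 14)
Match found at i = 10.

k = 10


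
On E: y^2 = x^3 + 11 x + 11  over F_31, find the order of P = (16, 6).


Compute successive multiples of P until we hit O:
  1P = (16, 6)
  2P = (6, 18)
  3P = (3, 28)
  4P = (20, 27)
  5P = (9, 23)
  6P = (10, 6)
  7P = (5, 25)
  8P = (24, 5)
  ... (continuing to 26P)
  26P = O

ord(P) = 26


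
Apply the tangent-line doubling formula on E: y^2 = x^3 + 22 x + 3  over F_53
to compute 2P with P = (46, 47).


Doubling: s = (3 x1^2 + a) / (2 y1)
s = (3*46^2 + 22) / (2*47) mod 53 = 8
x3 = s^2 - 2 x1 mod 53 = 8^2 - 2*46 = 25
y3 = s (x1 - x3) - y1 mod 53 = 8 * (46 - 25) - 47 = 15

2P = (25, 15)


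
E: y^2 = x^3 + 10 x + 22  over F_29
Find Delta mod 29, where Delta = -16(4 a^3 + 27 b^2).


4 a^3 + 27 b^2 = 4*10^3 + 27*22^2 = 4000 + 13068 = 17068
Delta = -16 * (17068) = -273088
Delta mod 29 = 5

Delta = 5 (mod 29)


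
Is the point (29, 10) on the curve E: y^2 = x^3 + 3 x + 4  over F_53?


Check whether y^2 = x^3 + 3 x + 4 (mod 53) for (x, y) = (29, 10).
LHS: y^2 = 10^2 mod 53 = 47
RHS: x^3 + 3 x + 4 = 29^3 + 3*29 + 4 mod 53 = 47
LHS = RHS

Yes, on the curve


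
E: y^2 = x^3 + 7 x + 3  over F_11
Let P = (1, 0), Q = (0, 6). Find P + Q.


P != Q, so use the chord formula.
s = (y2 - y1) / (x2 - x1) = (6) / (10) mod 11 = 5
x3 = s^2 - x1 - x2 mod 11 = 5^2 - 1 - 0 = 2
y3 = s (x1 - x3) - y1 mod 11 = 5 * (1 - 2) - 0 = 6

P + Q = (2, 6)


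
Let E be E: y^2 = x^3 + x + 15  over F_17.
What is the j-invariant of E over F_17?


Delta = -16(4 a^3 + 27 b^2) mod 17 = 10
-1728 * (4 a)^3 = -1728 * (4*1)^3 mod 17 = 10
j = 10 * 10^(-1) mod 17 = 1

j = 1 (mod 17)


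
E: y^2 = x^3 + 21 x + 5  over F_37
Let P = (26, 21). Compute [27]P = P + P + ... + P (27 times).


k = 27 = 11011_2 (binary, LSB first: 11011)
Double-and-add from P = (26, 21):
  bit 0 = 1: acc = O + (26, 21) = (26, 21)
  bit 1 = 1: acc = (26, 21) + (18, 31) = (20, 27)
  bit 2 = 0: acc unchanged = (20, 27)
  bit 3 = 1: acc = (20, 27) + (23, 1) = (28, 30)
  bit 4 = 1: acc = (28, 30) + (17, 13) = (32, 21)

27P = (32, 21)


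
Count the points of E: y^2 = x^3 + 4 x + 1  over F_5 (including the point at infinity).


For each x in F_5, count y with y^2 = x^3 + 4 x + 1 mod 5:
  x = 0: RHS = 1, y in [1, 4]  -> 2 point(s)
  x = 1: RHS = 1, y in [1, 4]  -> 2 point(s)
  x = 3: RHS = 0, y in [0]  -> 1 point(s)
  x = 4: RHS = 1, y in [1, 4]  -> 2 point(s)
Affine points: 7. Add the point at infinity: total = 8.

#E(F_5) = 8


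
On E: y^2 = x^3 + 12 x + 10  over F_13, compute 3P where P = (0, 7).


k = 3 = 11_2 (binary, LSB first: 11)
Double-and-add from P = (0, 7):
  bit 0 = 1: acc = O + (0, 7) = (0, 7)
  bit 1 = 1: acc = (0, 7) + (1, 7) = (12, 6)

3P = (12, 6)


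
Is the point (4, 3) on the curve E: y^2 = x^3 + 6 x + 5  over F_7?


Check whether y^2 = x^3 + 6 x + 5 (mod 7) for (x, y) = (4, 3).
LHS: y^2 = 3^2 mod 7 = 2
RHS: x^3 + 6 x + 5 = 4^3 + 6*4 + 5 mod 7 = 2
LHS = RHS

Yes, on the curve


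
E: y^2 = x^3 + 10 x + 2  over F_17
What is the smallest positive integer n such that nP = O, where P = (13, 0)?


Compute successive multiples of P until we hit O:
  1P = (13, 0)
  2P = O

ord(P) = 2


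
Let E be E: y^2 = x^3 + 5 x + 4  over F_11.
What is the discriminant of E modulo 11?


4 a^3 + 27 b^2 = 4*5^3 + 27*4^2 = 500 + 432 = 932
Delta = -16 * (932) = -14912
Delta mod 11 = 4

Delta = 4 (mod 11)


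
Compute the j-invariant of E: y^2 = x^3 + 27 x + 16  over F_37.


Delta = -16(4 a^3 + 27 b^2) mod 37 = 28
-1728 * (4 a)^3 = -1728 * (4*27)^3 mod 37 = 36
j = 36 * 28^(-1) mod 37 = 33

j = 33 (mod 37)


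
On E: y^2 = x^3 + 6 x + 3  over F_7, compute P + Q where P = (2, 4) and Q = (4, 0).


P != Q, so use the chord formula.
s = (y2 - y1) / (x2 - x1) = (3) / (2) mod 7 = 5
x3 = s^2 - x1 - x2 mod 7 = 5^2 - 2 - 4 = 5
y3 = s (x1 - x3) - y1 mod 7 = 5 * (2 - 5) - 4 = 2

P + Q = (5, 2)


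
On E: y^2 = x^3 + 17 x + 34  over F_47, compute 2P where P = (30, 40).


Doubling: s = (3 x1^2 + a) / (2 y1)
s = (3*30^2 + 17) / (2*40) mod 47 = 4
x3 = s^2 - 2 x1 mod 47 = 4^2 - 2*30 = 3
y3 = s (x1 - x3) - y1 mod 47 = 4 * (30 - 3) - 40 = 21

2P = (3, 21)


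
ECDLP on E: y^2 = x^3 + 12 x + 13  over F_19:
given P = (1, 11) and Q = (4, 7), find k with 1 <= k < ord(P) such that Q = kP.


Enumerate multiples of P until we hit Q = (4, 7):
  1P = (1, 11)
  2P = (4, 12)
  3P = (12, 17)
  4P = (3, 0)
  5P = (12, 2)
  6P = (4, 7)
Match found at i = 6.

k = 6


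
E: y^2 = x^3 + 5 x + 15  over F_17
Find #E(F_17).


For each x in F_17, count y with y^2 = x^3 + 5 x + 15 mod 17:
  x = 0: RHS = 15, y in [7, 10]  -> 2 point(s)
  x = 1: RHS = 4, y in [2, 15]  -> 2 point(s)
  x = 2: RHS = 16, y in [4, 13]  -> 2 point(s)
  x = 7: RHS = 2, y in [6, 11]  -> 2 point(s)
  x = 12: RHS = 1, y in [1, 16]  -> 2 point(s)
  x = 13: RHS = 16, y in [4, 13]  -> 2 point(s)
  x = 16: RHS = 9, y in [3, 14]  -> 2 point(s)
Affine points: 14. Add the point at infinity: total = 15.

#E(F_17) = 15


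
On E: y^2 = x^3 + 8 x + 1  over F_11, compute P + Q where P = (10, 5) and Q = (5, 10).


P != Q, so use the chord formula.
s = (y2 - y1) / (x2 - x1) = (5) / (6) mod 11 = 10
x3 = s^2 - x1 - x2 mod 11 = 10^2 - 10 - 5 = 8
y3 = s (x1 - x3) - y1 mod 11 = 10 * (10 - 8) - 5 = 4

P + Q = (8, 4)


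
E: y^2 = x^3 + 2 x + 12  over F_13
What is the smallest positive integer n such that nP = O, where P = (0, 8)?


Compute successive multiples of P until we hit O:
  1P = (0, 8)
  2P = (12, 10)
  3P = (5, 2)
  4P = (11, 0)
  5P = (5, 11)
  6P = (12, 3)
  7P = (0, 5)
  8P = O

ord(P) = 8


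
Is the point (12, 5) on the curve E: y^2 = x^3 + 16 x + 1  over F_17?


Check whether y^2 = x^3 + 16 x + 1 (mod 17) for (x, y) = (12, 5).
LHS: y^2 = 5^2 mod 17 = 8
RHS: x^3 + 16 x + 1 = 12^3 + 16*12 + 1 mod 17 = 0
LHS != RHS

No, not on the curve


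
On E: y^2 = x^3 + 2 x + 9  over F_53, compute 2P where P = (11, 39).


Doubling: s = (3 x1^2 + a) / (2 y1)
s = (3*11^2 + 2) / (2*39) mod 53 = 4
x3 = s^2 - 2 x1 mod 53 = 4^2 - 2*11 = 47
y3 = s (x1 - x3) - y1 mod 53 = 4 * (11 - 47) - 39 = 29

2P = (47, 29)


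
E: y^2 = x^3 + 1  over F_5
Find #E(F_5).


For each x in F_5, count y with y^2 = x^3 + 0 x + 1 mod 5:
  x = 0: RHS = 1, y in [1, 4]  -> 2 point(s)
  x = 2: RHS = 4, y in [2, 3]  -> 2 point(s)
  x = 4: RHS = 0, y in [0]  -> 1 point(s)
Affine points: 5. Add the point at infinity: total = 6.

#E(F_5) = 6


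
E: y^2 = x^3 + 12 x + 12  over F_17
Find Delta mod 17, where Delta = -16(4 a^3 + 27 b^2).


4 a^3 + 27 b^2 = 4*12^3 + 27*12^2 = 6912 + 3888 = 10800
Delta = -16 * (10800) = -172800
Delta mod 17 = 5

Delta = 5 (mod 17)


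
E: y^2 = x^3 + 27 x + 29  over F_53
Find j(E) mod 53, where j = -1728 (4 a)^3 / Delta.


Delta = -16(4 a^3 + 27 b^2) mod 53 = 48
-1728 * (4 a)^3 = -1728 * (4*27)^3 mod 53 = 9
j = 9 * 48^(-1) mod 53 = 30

j = 30 (mod 53)


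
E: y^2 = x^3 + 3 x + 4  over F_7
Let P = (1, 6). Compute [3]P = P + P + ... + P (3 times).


k = 3 = 11_2 (binary, LSB first: 11)
Double-and-add from P = (1, 6):
  bit 0 = 1: acc = O + (1, 6) = (1, 6)
  bit 1 = 1: acc = (1, 6) + (0, 5) = (0, 2)

3P = (0, 2)


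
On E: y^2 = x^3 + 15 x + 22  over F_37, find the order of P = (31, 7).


Compute successive multiples of P until we hit O:
  1P = (31, 7)
  2P = (15, 12)
  3P = (32, 28)
  4P = (8, 32)
  5P = (1, 36)
  6P = (35, 24)
  7P = (33, 3)
  8P = (14, 33)
  ... (continuing to 20P)
  20P = O

ord(P) = 20


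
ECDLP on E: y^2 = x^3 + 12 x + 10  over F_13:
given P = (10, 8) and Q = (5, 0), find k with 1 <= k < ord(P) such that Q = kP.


Enumerate multiples of P until we hit Q = (5, 0):
  1P = (10, 8)
  2P = (6, 5)
  3P = (0, 6)
  4P = (2, 4)
  5P = (11, 11)
  6P = (1, 6)
  7P = (12, 6)
  8P = (5, 0)
Match found at i = 8.

k = 8


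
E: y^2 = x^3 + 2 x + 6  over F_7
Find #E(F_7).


For each x in F_7, count y with y^2 = x^3 + 2 x + 6 mod 7:
  x = 1: RHS = 2, y in [3, 4]  -> 2 point(s)
  x = 2: RHS = 4, y in [2, 5]  -> 2 point(s)
  x = 3: RHS = 4, y in [2, 5]  -> 2 point(s)
  x = 4: RHS = 1, y in [1, 6]  -> 2 point(s)
  x = 5: RHS = 1, y in [1, 6]  -> 2 point(s)
Affine points: 10. Add the point at infinity: total = 11.

#E(F_7) = 11


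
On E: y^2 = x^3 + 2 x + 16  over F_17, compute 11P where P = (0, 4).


k = 11 = 1011_2 (binary, LSB first: 1101)
Double-and-add from P = (0, 4):
  bit 0 = 1: acc = O + (0, 4) = (0, 4)
  bit 1 = 1: acc = (0, 4) + (16, 9) = (9, 7)
  bit 2 = 0: acc unchanged = (9, 7)
  bit 3 = 1: acc = (9, 7) + (10, 13) = (0, 13)

11P = (0, 13)


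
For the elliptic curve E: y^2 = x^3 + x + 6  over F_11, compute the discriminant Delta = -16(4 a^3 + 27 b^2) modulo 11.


4 a^3 + 27 b^2 = 4*1^3 + 27*6^2 = 4 + 972 = 976
Delta = -16 * (976) = -15616
Delta mod 11 = 4

Delta = 4 (mod 11)


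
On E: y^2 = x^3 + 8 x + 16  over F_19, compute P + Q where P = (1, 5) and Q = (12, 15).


P != Q, so use the chord formula.
s = (y2 - y1) / (x2 - x1) = (10) / (11) mod 19 = 13
x3 = s^2 - x1 - x2 mod 19 = 13^2 - 1 - 12 = 4
y3 = s (x1 - x3) - y1 mod 19 = 13 * (1 - 4) - 5 = 13

P + Q = (4, 13)


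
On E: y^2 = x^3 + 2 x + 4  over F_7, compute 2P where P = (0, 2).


Doubling: s = (3 x1^2 + a) / (2 y1)
s = (3*0^2 + 2) / (2*2) mod 7 = 4
x3 = s^2 - 2 x1 mod 7 = 4^2 - 2*0 = 2
y3 = s (x1 - x3) - y1 mod 7 = 4 * (0 - 2) - 2 = 4

2P = (2, 4)


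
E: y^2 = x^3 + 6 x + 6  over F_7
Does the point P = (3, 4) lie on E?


Check whether y^2 = x^3 + 6 x + 6 (mod 7) for (x, y) = (3, 4).
LHS: y^2 = 4^2 mod 7 = 2
RHS: x^3 + 6 x + 6 = 3^3 + 6*3 + 6 mod 7 = 2
LHS = RHS

Yes, on the curve


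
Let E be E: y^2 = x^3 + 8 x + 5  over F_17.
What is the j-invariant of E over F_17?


Delta = -16(4 a^3 + 27 b^2) mod 17 = 3
-1728 * (4 a)^3 = -1728 * (4*8)^3 mod 17 = 3
j = 3 * 3^(-1) mod 17 = 1

j = 1 (mod 17)


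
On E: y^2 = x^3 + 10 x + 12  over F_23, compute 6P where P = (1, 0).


k = 6 = 110_2 (binary, LSB first: 011)
Double-and-add from P = (1, 0):
  bit 0 = 0: acc unchanged = O
  bit 1 = 1: acc = O + O = O
  bit 2 = 1: acc = O + O = O

6P = O


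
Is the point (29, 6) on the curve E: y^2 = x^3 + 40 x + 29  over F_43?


Check whether y^2 = x^3 + 40 x + 29 (mod 43) for (x, y) = (29, 6).
LHS: y^2 = 6^2 mod 43 = 36
RHS: x^3 + 40 x + 29 = 29^3 + 40*29 + 29 mod 43 = 36
LHS = RHS

Yes, on the curve


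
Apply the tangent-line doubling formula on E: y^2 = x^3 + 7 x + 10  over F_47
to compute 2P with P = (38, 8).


Doubling: s = (3 x1^2 + a) / (2 y1)
s = (3*38^2 + 7) / (2*8) mod 47 = 45
x3 = s^2 - 2 x1 mod 47 = 45^2 - 2*38 = 22
y3 = s (x1 - x3) - y1 mod 47 = 45 * (38 - 22) - 8 = 7

2P = (22, 7)


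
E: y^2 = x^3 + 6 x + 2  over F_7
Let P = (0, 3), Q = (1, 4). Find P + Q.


P != Q, so use the chord formula.
s = (y2 - y1) / (x2 - x1) = (1) / (1) mod 7 = 1
x3 = s^2 - x1 - x2 mod 7 = 1^2 - 0 - 1 = 0
y3 = s (x1 - x3) - y1 mod 7 = 1 * (0 - 0) - 3 = 4

P + Q = (0, 4)


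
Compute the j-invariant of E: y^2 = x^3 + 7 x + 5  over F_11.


Delta = -16(4 a^3 + 27 b^2) mod 11 = 6
-1728 * (4 a)^3 = -1728 * (4*7)^3 mod 11 = 4
j = 4 * 6^(-1) mod 11 = 8

j = 8 (mod 11)


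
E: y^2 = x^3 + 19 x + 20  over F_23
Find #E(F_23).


For each x in F_23, count y with y^2 = x^3 + 19 x + 20 mod 23:
  x = 3: RHS = 12, y in [9, 14]  -> 2 point(s)
  x = 7: RHS = 13, y in [6, 17]  -> 2 point(s)
  x = 9: RHS = 0, y in [0]  -> 1 point(s)
  x = 13: RHS = 3, y in [7, 16]  -> 2 point(s)
  x = 15: RHS = 0, y in [0]  -> 1 point(s)
  x = 16: RHS = 4, y in [2, 21]  -> 2 point(s)
  x = 17: RHS = 12, y in [9, 14]  -> 2 point(s)
  x = 19: RHS = 18, y in [8, 15]  -> 2 point(s)
  x = 22: RHS = 0, y in [0]  -> 1 point(s)
Affine points: 15. Add the point at infinity: total = 16.

#E(F_23) = 16


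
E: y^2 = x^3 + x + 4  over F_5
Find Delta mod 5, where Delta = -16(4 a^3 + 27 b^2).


4 a^3 + 27 b^2 = 4*1^3 + 27*4^2 = 4 + 432 = 436
Delta = -16 * (436) = -6976
Delta mod 5 = 4

Delta = 4 (mod 5)


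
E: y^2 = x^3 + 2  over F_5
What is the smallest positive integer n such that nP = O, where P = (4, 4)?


Compute successive multiples of P until we hit O:
  1P = (4, 4)
  2P = (3, 2)
  3P = (2, 0)
  4P = (3, 3)
  5P = (4, 1)
  6P = O

ord(P) = 6


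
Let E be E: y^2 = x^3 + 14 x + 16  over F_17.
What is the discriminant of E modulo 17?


4 a^3 + 27 b^2 = 4*14^3 + 27*16^2 = 10976 + 6912 = 17888
Delta = -16 * (17888) = -286208
Delta mod 17 = 4

Delta = 4 (mod 17)


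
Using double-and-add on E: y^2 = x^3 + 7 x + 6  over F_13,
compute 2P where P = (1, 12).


k = 2 = 10_2 (binary, LSB first: 01)
Double-and-add from P = (1, 12):
  bit 0 = 0: acc unchanged = O
  bit 1 = 1: acc = O + (10, 7) = (10, 7)

2P = (10, 7)


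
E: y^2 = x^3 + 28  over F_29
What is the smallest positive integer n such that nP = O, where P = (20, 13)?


Compute successive multiples of P until we hit O:
  1P = (20, 13)
  2P = (25, 15)
  3P = (12, 25)
  4P = (21, 3)
  5P = (1, 0)
  6P = (21, 26)
  7P = (12, 4)
  8P = (25, 14)
  ... (continuing to 10P)
  10P = O

ord(P) = 10


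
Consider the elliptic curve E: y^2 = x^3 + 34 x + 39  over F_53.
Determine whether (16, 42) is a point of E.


Check whether y^2 = x^3 + 34 x + 39 (mod 53) for (x, y) = (16, 42).
LHS: y^2 = 42^2 mod 53 = 15
RHS: x^3 + 34 x + 39 = 16^3 + 34*16 + 39 mod 53 = 15
LHS = RHS

Yes, on the curve


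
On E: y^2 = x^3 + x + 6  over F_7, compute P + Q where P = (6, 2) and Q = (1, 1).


P != Q, so use the chord formula.
s = (y2 - y1) / (x2 - x1) = (6) / (2) mod 7 = 3
x3 = s^2 - x1 - x2 mod 7 = 3^2 - 6 - 1 = 2
y3 = s (x1 - x3) - y1 mod 7 = 3 * (6 - 2) - 2 = 3

P + Q = (2, 3)


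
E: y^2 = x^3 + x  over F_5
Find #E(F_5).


For each x in F_5, count y with y^2 = x^3 + 1 x + 0 mod 5:
  x = 0: RHS = 0, y in [0]  -> 1 point(s)
  x = 2: RHS = 0, y in [0]  -> 1 point(s)
  x = 3: RHS = 0, y in [0]  -> 1 point(s)
Affine points: 3. Add the point at infinity: total = 4.

#E(F_5) = 4


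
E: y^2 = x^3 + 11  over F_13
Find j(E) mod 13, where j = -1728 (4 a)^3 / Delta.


Delta = -16(4 a^3 + 27 b^2) mod 13 = 1
-1728 * (4 a)^3 = -1728 * (4*0)^3 mod 13 = 0
j = 0 * 1^(-1) mod 13 = 0

j = 0 (mod 13)


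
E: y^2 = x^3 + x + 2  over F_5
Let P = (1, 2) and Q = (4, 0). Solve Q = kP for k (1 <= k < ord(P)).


Enumerate multiples of P until we hit Q = (4, 0):
  1P = (1, 2)
  2P = (4, 0)
Match found at i = 2.

k = 2


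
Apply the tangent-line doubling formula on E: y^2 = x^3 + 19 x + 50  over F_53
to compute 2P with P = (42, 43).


Doubling: s = (3 x1^2 + a) / (2 y1)
s = (3*42^2 + 19) / (2*43) mod 53 = 18
x3 = s^2 - 2 x1 mod 53 = 18^2 - 2*42 = 28
y3 = s (x1 - x3) - y1 mod 53 = 18 * (42 - 28) - 43 = 50

2P = (28, 50)


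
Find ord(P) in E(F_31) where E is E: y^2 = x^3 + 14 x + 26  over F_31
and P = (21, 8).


Compute successive multiples of P until we hit O:
  1P = (21, 8)
  2P = (22, 15)
  3P = (6, 4)
  4P = (6, 27)
  5P = (22, 16)
  6P = (21, 23)
  7P = O

ord(P) = 7


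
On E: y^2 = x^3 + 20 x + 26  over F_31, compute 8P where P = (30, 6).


k = 8 = 1000_2 (binary, LSB first: 0001)
Double-and-add from P = (30, 6):
  bit 0 = 0: acc unchanged = O
  bit 1 = 0: acc unchanged = O
  bit 2 = 0: acc unchanged = O
  bit 3 = 1: acc = O + (30, 25) = (30, 25)

8P = (30, 25)


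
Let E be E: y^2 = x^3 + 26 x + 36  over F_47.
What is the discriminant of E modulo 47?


4 a^3 + 27 b^2 = 4*26^3 + 27*36^2 = 70304 + 34992 = 105296
Delta = -16 * (105296) = -1684736
Delta mod 47 = 26

Delta = 26 (mod 47)


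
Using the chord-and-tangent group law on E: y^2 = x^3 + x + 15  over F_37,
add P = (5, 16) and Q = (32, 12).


P != Q, so use the chord formula.
s = (y2 - y1) / (x2 - x1) = (33) / (27) mod 37 = 30
x3 = s^2 - x1 - x2 mod 37 = 30^2 - 5 - 32 = 12
y3 = s (x1 - x3) - y1 mod 37 = 30 * (5 - 12) - 16 = 33

P + Q = (12, 33)


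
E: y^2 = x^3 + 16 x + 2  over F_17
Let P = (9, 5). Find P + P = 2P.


Doubling: s = (3 x1^2 + a) / (2 y1)
s = (3*9^2 + 16) / (2*5) mod 17 = 14
x3 = s^2 - 2 x1 mod 17 = 14^2 - 2*9 = 8
y3 = s (x1 - x3) - y1 mod 17 = 14 * (9 - 8) - 5 = 9

2P = (8, 9)


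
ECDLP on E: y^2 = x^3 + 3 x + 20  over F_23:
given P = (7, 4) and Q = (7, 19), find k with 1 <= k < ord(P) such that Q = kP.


Enumerate multiples of P until we hit Q = (7, 19):
  1P = (7, 4)
  2P = (17, 4)
  3P = (22, 19)
  4P = (18, 8)
  5P = (16, 22)
  6P = (4, 2)
  7P = (15, 6)
  8P = (14, 0)
  9P = (15, 17)
  10P = (4, 21)
  11P = (16, 1)
  12P = (18, 15)
  13P = (22, 4)
  14P = (17, 19)
  15P = (7, 19)
Match found at i = 15.

k = 15


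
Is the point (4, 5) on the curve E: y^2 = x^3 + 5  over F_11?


Check whether y^2 = x^3 + 0 x + 5 (mod 11) for (x, y) = (4, 5).
LHS: y^2 = 5^2 mod 11 = 3
RHS: x^3 + 0 x + 5 = 4^3 + 0*4 + 5 mod 11 = 3
LHS = RHS

Yes, on the curve


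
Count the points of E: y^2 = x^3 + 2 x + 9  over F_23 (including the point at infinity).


For each x in F_23, count y with y^2 = x^3 + 2 x + 9 mod 23:
  x = 0: RHS = 9, y in [3, 20]  -> 2 point(s)
  x = 1: RHS = 12, y in [9, 14]  -> 2 point(s)
  x = 4: RHS = 12, y in [9, 14]  -> 2 point(s)
  x = 5: RHS = 6, y in [11, 12]  -> 2 point(s)
  x = 8: RHS = 8, y in [10, 13]  -> 2 point(s)
  x = 12: RHS = 13, y in [6, 17]  -> 2 point(s)
  x = 13: RHS = 1, y in [1, 22]  -> 2 point(s)
  x = 18: RHS = 12, y in [9, 14]  -> 2 point(s)
  x = 19: RHS = 6, y in [11, 12]  -> 2 point(s)
  x = 22: RHS = 6, y in [11, 12]  -> 2 point(s)
Affine points: 20. Add the point at infinity: total = 21.

#E(F_23) = 21


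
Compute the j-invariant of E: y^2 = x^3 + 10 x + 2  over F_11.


Delta = -16(4 a^3 + 27 b^2) mod 11 = 8
-1728 * (4 a)^3 = -1728 * (4*10)^3 mod 11 = 9
j = 9 * 8^(-1) mod 11 = 8

j = 8 (mod 11)


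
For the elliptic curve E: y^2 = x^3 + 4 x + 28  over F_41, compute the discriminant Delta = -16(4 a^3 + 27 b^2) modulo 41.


4 a^3 + 27 b^2 = 4*4^3 + 27*28^2 = 256 + 21168 = 21424
Delta = -16 * (21424) = -342784
Delta mod 41 = 17

Delta = 17 (mod 41)


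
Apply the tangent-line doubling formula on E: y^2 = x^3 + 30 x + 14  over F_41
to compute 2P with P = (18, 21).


Doubling: s = (3 x1^2 + a) / (2 y1)
s = (3*18^2 + 30) / (2*21) mod 41 = 18
x3 = s^2 - 2 x1 mod 41 = 18^2 - 2*18 = 1
y3 = s (x1 - x3) - y1 mod 41 = 18 * (18 - 1) - 21 = 39

2P = (1, 39)


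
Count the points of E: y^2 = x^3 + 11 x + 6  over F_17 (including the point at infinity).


For each x in F_17, count y with y^2 = x^3 + 11 x + 6 mod 17:
  x = 1: RHS = 1, y in [1, 16]  -> 2 point(s)
  x = 2: RHS = 2, y in [6, 11]  -> 2 point(s)
  x = 3: RHS = 15, y in [7, 10]  -> 2 point(s)
  x = 5: RHS = 16, y in [4, 13]  -> 2 point(s)
  x = 6: RHS = 16, y in [4, 13]  -> 2 point(s)
  x = 7: RHS = 1, y in [1, 16]  -> 2 point(s)
  x = 9: RHS = 1, y in [1, 16]  -> 2 point(s)
  x = 11: RHS = 13, y in [8, 9]  -> 2 point(s)
  x = 12: RHS = 13, y in [8, 9]  -> 2 point(s)
  x = 13: RHS = 0, y in [0]  -> 1 point(s)
Affine points: 19. Add the point at infinity: total = 20.

#E(F_17) = 20


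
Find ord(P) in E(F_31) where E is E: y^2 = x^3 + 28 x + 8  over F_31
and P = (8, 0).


Compute successive multiples of P until we hit O:
  1P = (8, 0)
  2P = O

ord(P) = 2


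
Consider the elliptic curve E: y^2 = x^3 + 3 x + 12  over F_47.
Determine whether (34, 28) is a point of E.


Check whether y^2 = x^3 + 3 x + 12 (mod 47) for (x, y) = (34, 28).
LHS: y^2 = 28^2 mod 47 = 32
RHS: x^3 + 3 x + 12 = 34^3 + 3*34 + 12 mod 47 = 32
LHS = RHS

Yes, on the curve


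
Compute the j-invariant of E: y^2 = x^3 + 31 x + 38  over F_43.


Delta = -16(4 a^3 + 27 b^2) mod 43 = 32
-1728 * (4 a)^3 = -1728 * (4*31)^3 mod 43 = 11
j = 11 * 32^(-1) mod 43 = 42

j = 42 (mod 43)


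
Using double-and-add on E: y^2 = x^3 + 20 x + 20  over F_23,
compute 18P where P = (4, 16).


k = 18 = 10010_2 (binary, LSB first: 01001)
Double-and-add from P = (4, 16):
  bit 0 = 0: acc unchanged = O
  bit 1 = 1: acc = O + (17, 11) = (17, 11)
  bit 2 = 0: acc unchanged = (17, 11)
  bit 3 = 0: acc unchanged = (17, 11)
  bit 4 = 1: acc = (17, 11) + (18, 5) = (1, 8)

18P = (1, 8)


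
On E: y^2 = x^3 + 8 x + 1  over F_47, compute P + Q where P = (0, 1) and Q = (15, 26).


P != Q, so use the chord formula.
s = (y2 - y1) / (x2 - x1) = (25) / (15) mod 47 = 33
x3 = s^2 - x1 - x2 mod 47 = 33^2 - 0 - 15 = 40
y3 = s (x1 - x3) - y1 mod 47 = 33 * (0 - 40) - 1 = 42

P + Q = (40, 42)


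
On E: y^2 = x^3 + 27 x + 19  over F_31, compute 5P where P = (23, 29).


k = 5 = 101_2 (binary, LSB first: 101)
Double-and-add from P = (23, 29):
  bit 0 = 1: acc = O + (23, 29) = (23, 29)
  bit 1 = 0: acc unchanged = (23, 29)
  bit 2 = 1: acc = (23, 29) + (21, 12) = (5, 0)

5P = (5, 0)


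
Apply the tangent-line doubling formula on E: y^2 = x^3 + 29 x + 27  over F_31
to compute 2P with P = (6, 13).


Doubling: s = (3 x1^2 + a) / (2 y1)
s = (3*6^2 + 29) / (2*13) mod 31 = 16
x3 = s^2 - 2 x1 mod 31 = 16^2 - 2*6 = 27
y3 = s (x1 - x3) - y1 mod 31 = 16 * (6 - 27) - 13 = 23

2P = (27, 23)


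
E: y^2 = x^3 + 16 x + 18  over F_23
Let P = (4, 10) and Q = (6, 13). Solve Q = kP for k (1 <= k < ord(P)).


Enumerate multiples of P until we hit Q = (6, 13):
  1P = (4, 10)
  2P = (5, 19)
  3P = (3, 22)
  4P = (22, 22)
  5P = (0, 8)
  6P = (2, 14)
  7P = (21, 1)
  8P = (6, 10)
  9P = (13, 13)
  10P = (1, 14)
  11P = (7, 17)
  12P = (20, 14)
  13P = (12, 11)
  14P = (16, 0)
  15P = (12, 12)
  16P = (20, 9)
  17P = (7, 6)
  18P = (1, 9)
  19P = (13, 10)
  20P = (6, 13)
Match found at i = 20.

k = 20


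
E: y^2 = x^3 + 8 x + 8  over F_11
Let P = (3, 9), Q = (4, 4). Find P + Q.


P != Q, so use the chord formula.
s = (y2 - y1) / (x2 - x1) = (6) / (1) mod 11 = 6
x3 = s^2 - x1 - x2 mod 11 = 6^2 - 3 - 4 = 7
y3 = s (x1 - x3) - y1 mod 11 = 6 * (3 - 7) - 9 = 0

P + Q = (7, 0)


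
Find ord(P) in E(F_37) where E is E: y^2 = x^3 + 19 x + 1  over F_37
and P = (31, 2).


Compute successive multiples of P until we hit O:
  1P = (31, 2)
  2P = (28, 10)
  3P = (18, 25)
  4P = (22, 2)
  5P = (21, 35)
  6P = (34, 19)
  7P = (0, 1)
  8P = (5, 6)
  ... (continuing to 45P)
  45P = O

ord(P) = 45


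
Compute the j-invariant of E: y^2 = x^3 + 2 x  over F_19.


Delta = -16(4 a^3 + 27 b^2) mod 19 = 1
-1728 * (4 a)^3 = -1728 * (4*2)^3 mod 19 = 18
j = 18 * 1^(-1) mod 19 = 18

j = 18 (mod 19)


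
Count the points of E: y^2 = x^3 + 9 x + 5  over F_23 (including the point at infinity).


For each x in F_23, count y with y^2 = x^3 + 9 x + 5 mod 23:
  x = 2: RHS = 8, y in [10, 13]  -> 2 point(s)
  x = 3: RHS = 13, y in [6, 17]  -> 2 point(s)
  x = 4: RHS = 13, y in [6, 17]  -> 2 point(s)
  x = 11: RHS = 9, y in [3, 20]  -> 2 point(s)
  x = 12: RHS = 1, y in [1, 22]  -> 2 point(s)
  x = 14: RHS = 0, y in [0]  -> 1 point(s)
  x = 16: RHS = 13, y in [6, 17]  -> 2 point(s)
  x = 21: RHS = 2, y in [5, 18]  -> 2 point(s)
  x = 22: RHS = 18, y in [8, 15]  -> 2 point(s)
Affine points: 17. Add the point at infinity: total = 18.

#E(F_23) = 18


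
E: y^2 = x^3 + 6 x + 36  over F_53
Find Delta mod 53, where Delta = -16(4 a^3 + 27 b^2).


4 a^3 + 27 b^2 = 4*6^3 + 27*36^2 = 864 + 34992 = 35856
Delta = -16 * (35856) = -573696
Delta mod 53 = 29

Delta = 29 (mod 53)


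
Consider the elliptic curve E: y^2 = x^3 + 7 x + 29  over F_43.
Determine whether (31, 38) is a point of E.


Check whether y^2 = x^3 + 7 x + 29 (mod 43) for (x, y) = (31, 38).
LHS: y^2 = 38^2 mod 43 = 25
RHS: x^3 + 7 x + 29 = 31^3 + 7*31 + 29 mod 43 = 23
LHS != RHS

No, not on the curve


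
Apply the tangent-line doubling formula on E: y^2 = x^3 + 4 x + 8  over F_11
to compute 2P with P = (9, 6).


Doubling: s = (3 x1^2 + a) / (2 y1)
s = (3*9^2 + 4) / (2*6) mod 11 = 5
x3 = s^2 - 2 x1 mod 11 = 5^2 - 2*9 = 7
y3 = s (x1 - x3) - y1 mod 11 = 5 * (9 - 7) - 6 = 4

2P = (7, 4)


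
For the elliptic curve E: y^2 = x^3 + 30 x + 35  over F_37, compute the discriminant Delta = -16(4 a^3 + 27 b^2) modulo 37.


4 a^3 + 27 b^2 = 4*30^3 + 27*35^2 = 108000 + 33075 = 141075
Delta = -16 * (141075) = -2257200
Delta mod 37 = 22

Delta = 22 (mod 37)


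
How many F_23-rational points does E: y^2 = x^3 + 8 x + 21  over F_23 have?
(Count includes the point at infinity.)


For each x in F_23, count y with y^2 = x^3 + 8 x + 21 mod 23:
  x = 3: RHS = 3, y in [7, 16]  -> 2 point(s)
  x = 4: RHS = 2, y in [5, 18]  -> 2 point(s)
  x = 5: RHS = 2, y in [5, 18]  -> 2 point(s)
  x = 6: RHS = 9, y in [3, 20]  -> 2 point(s)
  x = 7: RHS = 6, y in [11, 12]  -> 2 point(s)
  x = 14: RHS = 2, y in [5, 18]  -> 2 point(s)
  x = 16: RHS = 13, y in [6, 17]  -> 2 point(s)
  x = 20: RHS = 16, y in [4, 19]  -> 2 point(s)
  x = 22: RHS = 12, y in [9, 14]  -> 2 point(s)
Affine points: 18. Add the point at infinity: total = 19.

#E(F_23) = 19


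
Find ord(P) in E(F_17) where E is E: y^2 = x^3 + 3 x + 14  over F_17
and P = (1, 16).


Compute successive multiples of P until we hit O:
  1P = (1, 16)
  2P = (7, 2)
  3P = (5, 16)
  4P = (11, 1)
  5P = (3, 4)
  6P = (15, 0)
  7P = (3, 13)
  8P = (11, 16)
  ... (continuing to 12P)
  12P = O

ord(P) = 12


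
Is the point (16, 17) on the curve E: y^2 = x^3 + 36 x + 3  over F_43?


Check whether y^2 = x^3 + 36 x + 3 (mod 43) for (x, y) = (16, 17).
LHS: y^2 = 17^2 mod 43 = 31
RHS: x^3 + 36 x + 3 = 16^3 + 36*16 + 3 mod 43 = 31
LHS = RHS

Yes, on the curve


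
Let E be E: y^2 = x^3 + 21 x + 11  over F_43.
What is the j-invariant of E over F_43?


Delta = -16(4 a^3 + 27 b^2) mod 43 = 24
-1728 * (4 a)^3 = -1728 * (4*21)^3 mod 43 = 21
j = 21 * 24^(-1) mod 43 = 17

j = 17 (mod 43)


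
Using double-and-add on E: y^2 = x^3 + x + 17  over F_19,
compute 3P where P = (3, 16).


k = 3 = 11_2 (binary, LSB first: 11)
Double-and-add from P = (3, 16):
  bit 0 = 1: acc = O + (3, 16) = (3, 16)
  bit 1 = 1: acc = (3, 16) + (1, 0) = (3, 3)

3P = (3, 3)


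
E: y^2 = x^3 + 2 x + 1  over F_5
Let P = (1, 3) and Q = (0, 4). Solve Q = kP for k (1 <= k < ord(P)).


Enumerate multiples of P until we hit Q = (0, 4):
  1P = (1, 3)
  2P = (3, 2)
  3P = (0, 4)
Match found at i = 3.

k = 3


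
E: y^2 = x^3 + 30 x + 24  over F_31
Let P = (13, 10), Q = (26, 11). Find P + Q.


P != Q, so use the chord formula.
s = (y2 - y1) / (x2 - x1) = (1) / (13) mod 31 = 12
x3 = s^2 - x1 - x2 mod 31 = 12^2 - 13 - 26 = 12
y3 = s (x1 - x3) - y1 mod 31 = 12 * (13 - 12) - 10 = 2

P + Q = (12, 2)


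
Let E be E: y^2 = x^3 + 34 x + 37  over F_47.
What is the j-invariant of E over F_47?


Delta = -16(4 a^3 + 27 b^2) mod 47 = 24
-1728 * (4 a)^3 = -1728 * (4*34)^3 mod 47 = 35
j = 35 * 24^(-1) mod 47 = 23

j = 23 (mod 47)


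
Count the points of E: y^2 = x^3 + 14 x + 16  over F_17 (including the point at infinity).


For each x in F_17, count y with y^2 = x^3 + 14 x + 16 mod 17:
  x = 0: RHS = 16, y in [4, 13]  -> 2 point(s)
  x = 2: RHS = 1, y in [1, 16]  -> 2 point(s)
  x = 3: RHS = 0, y in [0]  -> 1 point(s)
  x = 4: RHS = 0, y in [0]  -> 1 point(s)
  x = 7: RHS = 15, y in [7, 10]  -> 2 point(s)
  x = 9: RHS = 4, y in [2, 15]  -> 2 point(s)
  x = 10: RHS = 0, y in [0]  -> 1 point(s)
  x = 12: RHS = 8, y in [5, 12]  -> 2 point(s)
  x = 13: RHS = 15, y in [7, 10]  -> 2 point(s)
  x = 14: RHS = 15, y in [7, 10]  -> 2 point(s)
  x = 16: RHS = 1, y in [1, 16]  -> 2 point(s)
Affine points: 19. Add the point at infinity: total = 20.

#E(F_17) = 20
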